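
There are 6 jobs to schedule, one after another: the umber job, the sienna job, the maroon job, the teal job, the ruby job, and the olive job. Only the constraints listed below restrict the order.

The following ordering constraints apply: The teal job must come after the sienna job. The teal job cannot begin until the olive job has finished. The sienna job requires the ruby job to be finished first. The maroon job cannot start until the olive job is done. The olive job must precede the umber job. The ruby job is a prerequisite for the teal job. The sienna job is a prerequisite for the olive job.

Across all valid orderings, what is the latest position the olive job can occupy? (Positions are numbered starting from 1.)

The jobs that are forced after the olive job, directly or by a chain of constraints, are the umber job, the maroon job, the teal job. That's 3 jobs.
With 3 mandatory successors out of 6 jobs total, the latest slot for the olive job is 6−3 = 3, and it's reachable by doing all non-successors before the olive job.

3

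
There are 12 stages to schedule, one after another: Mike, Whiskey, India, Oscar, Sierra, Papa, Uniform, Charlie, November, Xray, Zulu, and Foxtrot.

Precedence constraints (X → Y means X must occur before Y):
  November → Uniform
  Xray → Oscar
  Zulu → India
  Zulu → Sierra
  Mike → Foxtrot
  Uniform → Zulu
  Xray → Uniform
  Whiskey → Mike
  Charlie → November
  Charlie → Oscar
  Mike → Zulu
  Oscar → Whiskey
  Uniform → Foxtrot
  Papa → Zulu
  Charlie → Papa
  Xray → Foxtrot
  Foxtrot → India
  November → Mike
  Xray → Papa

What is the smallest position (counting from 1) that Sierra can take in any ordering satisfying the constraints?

10

The stages that are forced before Sierra, directly or transitively, are Mike, Whiskey, Oscar, Papa, Uniform, Charlie, November, Xray, Zulu. That's 9 stages.
With 9 mandatory predecessors, the earliest Sierra can sit is position 9+1 = 10, and placing just those 9 first achieves it.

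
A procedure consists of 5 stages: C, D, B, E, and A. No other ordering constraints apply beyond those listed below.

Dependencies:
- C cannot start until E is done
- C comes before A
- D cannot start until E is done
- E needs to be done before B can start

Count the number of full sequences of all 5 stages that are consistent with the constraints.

Only E has no prerequisites, so it must go first.
Enumerating by repeatedly choosing an available stage (one whose prerequisites are all placed) gives 12 distinct complete orderings.

12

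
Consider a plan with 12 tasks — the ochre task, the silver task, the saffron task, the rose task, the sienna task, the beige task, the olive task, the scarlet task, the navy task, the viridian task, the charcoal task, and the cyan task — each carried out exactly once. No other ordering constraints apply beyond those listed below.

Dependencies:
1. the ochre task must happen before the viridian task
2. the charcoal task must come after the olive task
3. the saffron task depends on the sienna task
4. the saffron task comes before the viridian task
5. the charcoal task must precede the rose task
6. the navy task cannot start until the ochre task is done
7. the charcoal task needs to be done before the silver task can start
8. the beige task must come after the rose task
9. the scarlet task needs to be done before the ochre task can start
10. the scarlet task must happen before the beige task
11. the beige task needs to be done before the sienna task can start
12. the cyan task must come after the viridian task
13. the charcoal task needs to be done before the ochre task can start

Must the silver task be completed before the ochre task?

No

No chain of constraints connects the silver task to the ochre task in either direction.
A valid ordering placing the ochre task before the silver task exists, so the answer is no.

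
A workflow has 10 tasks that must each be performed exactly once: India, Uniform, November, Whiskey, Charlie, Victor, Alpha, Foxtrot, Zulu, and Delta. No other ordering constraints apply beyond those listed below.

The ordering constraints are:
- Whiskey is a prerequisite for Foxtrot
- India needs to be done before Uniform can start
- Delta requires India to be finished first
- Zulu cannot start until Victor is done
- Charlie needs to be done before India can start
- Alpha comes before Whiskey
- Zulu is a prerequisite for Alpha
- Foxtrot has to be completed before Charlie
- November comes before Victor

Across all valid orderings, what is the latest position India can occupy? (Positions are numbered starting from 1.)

8

Following every chain forward from India, the tasks that must come later are Uniform, Delta — 2 of them.
With 2 mandatory successors out of 10 tasks total, the latest slot for India is 10−2 = 8, and it's reachable by doing all non-successors before India.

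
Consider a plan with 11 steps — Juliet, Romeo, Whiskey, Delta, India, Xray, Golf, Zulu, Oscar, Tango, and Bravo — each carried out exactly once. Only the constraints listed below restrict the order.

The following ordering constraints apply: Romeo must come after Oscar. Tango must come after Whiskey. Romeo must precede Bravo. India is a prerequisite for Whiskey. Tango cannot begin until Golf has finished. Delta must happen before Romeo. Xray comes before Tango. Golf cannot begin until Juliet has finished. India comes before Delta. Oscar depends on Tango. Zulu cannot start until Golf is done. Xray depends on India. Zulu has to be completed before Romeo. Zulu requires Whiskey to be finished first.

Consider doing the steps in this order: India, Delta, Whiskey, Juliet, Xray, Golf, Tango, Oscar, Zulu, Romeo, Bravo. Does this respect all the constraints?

Yes

Every stated constraint is respected: Delta sits at position 2, ahead of Romeo at position 10, and each of the other listed pairs likewise has the predecessor earlier in the sequence.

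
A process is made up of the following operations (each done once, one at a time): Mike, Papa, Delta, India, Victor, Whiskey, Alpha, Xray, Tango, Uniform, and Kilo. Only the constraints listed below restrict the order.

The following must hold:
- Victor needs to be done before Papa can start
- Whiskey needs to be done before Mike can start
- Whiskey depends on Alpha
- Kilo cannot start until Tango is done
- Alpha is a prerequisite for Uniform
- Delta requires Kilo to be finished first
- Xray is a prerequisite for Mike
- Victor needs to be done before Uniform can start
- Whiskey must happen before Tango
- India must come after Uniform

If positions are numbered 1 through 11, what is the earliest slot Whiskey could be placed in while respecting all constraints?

2

Working backwards through the constraints from Whiskey, its only required predecessor is Alpha.
With 1 mandatory predecessor, the earliest Whiskey can sit is position 1+1 = 2, and placing just that one first achieves it.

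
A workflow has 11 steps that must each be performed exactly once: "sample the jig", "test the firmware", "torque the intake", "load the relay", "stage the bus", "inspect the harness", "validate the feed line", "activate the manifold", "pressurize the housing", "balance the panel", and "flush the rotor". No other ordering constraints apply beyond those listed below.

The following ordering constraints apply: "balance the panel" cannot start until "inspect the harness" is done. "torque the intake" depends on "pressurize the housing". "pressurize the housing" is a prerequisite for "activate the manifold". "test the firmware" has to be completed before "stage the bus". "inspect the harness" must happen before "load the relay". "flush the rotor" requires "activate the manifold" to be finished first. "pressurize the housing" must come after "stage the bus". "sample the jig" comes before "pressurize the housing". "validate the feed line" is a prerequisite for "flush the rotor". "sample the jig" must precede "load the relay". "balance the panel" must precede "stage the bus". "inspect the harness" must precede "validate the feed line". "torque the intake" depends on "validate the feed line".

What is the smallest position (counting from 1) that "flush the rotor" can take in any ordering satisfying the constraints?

9

The steps that are forced before "flush the rotor", directly or transitively, are "sample the jig", "test the firmware", "stage the bus", "inspect the harness", "validate the feed line", "activate the manifold", "pressurize the housing", "balance the panel". That's 8 steps.
With 8 mandatory predecessors, the earliest "flush the rotor" can sit is position 8+1 = 9, and placing just those 8 first achieves it.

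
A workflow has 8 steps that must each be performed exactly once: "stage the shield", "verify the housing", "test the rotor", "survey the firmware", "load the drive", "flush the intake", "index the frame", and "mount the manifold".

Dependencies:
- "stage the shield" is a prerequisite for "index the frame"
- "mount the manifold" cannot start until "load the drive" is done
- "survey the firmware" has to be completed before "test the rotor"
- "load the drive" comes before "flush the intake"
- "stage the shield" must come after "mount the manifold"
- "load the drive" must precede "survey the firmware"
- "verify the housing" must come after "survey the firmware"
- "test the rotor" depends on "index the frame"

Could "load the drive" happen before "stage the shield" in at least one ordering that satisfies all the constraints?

Yes

Every valid ordering already has "load the drive" before "stage the shield" (the constraints require it), so in particular at least one does.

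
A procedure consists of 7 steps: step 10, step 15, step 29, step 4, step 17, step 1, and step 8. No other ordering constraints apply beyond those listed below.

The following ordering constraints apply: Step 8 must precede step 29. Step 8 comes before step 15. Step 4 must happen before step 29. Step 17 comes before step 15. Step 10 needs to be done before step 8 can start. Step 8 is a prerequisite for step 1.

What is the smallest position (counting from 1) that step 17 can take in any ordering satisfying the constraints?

1

Step 17 has no prerequisites at all, so it can go in position 1.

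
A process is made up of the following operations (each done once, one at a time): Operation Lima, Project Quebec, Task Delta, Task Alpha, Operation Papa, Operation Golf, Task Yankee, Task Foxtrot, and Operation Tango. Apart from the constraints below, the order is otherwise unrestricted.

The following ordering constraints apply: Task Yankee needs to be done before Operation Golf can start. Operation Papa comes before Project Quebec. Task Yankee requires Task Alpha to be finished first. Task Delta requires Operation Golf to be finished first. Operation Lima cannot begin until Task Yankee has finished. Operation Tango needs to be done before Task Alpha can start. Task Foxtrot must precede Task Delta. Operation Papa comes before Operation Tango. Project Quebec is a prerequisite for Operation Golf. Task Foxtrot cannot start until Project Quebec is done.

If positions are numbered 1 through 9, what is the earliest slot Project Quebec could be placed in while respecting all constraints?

The only operation forced before Project Quebec (directly or transitively) is Operation Papa.
So at minimum 1 operation comes before Project Quebec, putting Project Quebec no earlier than position 2. That position is achievable by scheduling exactly that predecessor first.

2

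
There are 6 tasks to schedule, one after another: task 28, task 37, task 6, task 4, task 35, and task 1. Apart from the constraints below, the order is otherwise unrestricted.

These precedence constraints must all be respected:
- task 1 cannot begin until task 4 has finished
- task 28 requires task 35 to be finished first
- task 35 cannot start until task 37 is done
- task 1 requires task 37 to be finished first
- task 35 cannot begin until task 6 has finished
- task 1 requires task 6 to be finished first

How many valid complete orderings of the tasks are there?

The tasks with no prerequisites are task 37, task 6, task 4; any of them can be placed first.
Counting all ways to extend the partial order to a total order gives 24.

24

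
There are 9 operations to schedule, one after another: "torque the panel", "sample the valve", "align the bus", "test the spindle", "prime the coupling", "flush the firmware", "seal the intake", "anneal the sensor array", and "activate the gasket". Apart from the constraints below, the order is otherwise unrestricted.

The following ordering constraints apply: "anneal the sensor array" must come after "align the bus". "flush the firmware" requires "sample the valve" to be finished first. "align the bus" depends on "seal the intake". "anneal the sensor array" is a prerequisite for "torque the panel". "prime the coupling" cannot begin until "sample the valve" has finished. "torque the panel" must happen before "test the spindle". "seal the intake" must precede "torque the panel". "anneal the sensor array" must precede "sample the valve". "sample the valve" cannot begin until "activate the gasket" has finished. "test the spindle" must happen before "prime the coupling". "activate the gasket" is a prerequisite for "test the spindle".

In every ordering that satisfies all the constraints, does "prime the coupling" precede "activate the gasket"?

There is a chain "activate the gasket" → "sample the valve" → "prime the coupling", which puts "activate the gasket" before "prime the coupling".
So "prime the coupling" does not have to come before "activate the gasket" — it cannot.

No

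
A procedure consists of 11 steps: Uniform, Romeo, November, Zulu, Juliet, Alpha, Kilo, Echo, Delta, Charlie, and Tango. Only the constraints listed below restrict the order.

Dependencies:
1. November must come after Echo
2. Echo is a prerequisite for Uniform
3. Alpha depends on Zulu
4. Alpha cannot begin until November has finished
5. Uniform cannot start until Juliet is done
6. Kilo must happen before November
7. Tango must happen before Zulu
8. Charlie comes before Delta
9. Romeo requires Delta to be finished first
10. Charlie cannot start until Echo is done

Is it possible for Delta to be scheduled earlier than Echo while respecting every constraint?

No

There is a dependency chain Echo → Charlie → Delta, so Delta always comes after Echo.
So no valid ordering can have Delta before Echo.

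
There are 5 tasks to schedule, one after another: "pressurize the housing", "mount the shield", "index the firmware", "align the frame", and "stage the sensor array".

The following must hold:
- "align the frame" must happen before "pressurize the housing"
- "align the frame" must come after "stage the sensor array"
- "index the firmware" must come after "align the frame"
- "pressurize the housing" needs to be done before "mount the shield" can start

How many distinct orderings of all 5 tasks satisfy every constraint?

Only "stage the sensor array" has no prerequisites, so it must go first.
Enumerating by repeatedly choosing an available task (one whose prerequisites are all placed) gives 3 distinct complete orderings.

3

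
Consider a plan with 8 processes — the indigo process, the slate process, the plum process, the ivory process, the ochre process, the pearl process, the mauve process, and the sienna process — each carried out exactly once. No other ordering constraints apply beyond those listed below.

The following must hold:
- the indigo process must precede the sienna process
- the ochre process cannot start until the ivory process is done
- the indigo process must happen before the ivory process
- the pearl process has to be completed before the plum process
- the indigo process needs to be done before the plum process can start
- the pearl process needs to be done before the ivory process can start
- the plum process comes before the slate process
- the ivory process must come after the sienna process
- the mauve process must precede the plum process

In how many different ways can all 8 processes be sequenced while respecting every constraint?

The processes with no prerequisites are the indigo process, the pearl process, the mauve process; any of them can be placed first.
Enumerating by repeatedly choosing an available process (one whose prerequisites are all placed) gives 108 distinct complete orderings.

108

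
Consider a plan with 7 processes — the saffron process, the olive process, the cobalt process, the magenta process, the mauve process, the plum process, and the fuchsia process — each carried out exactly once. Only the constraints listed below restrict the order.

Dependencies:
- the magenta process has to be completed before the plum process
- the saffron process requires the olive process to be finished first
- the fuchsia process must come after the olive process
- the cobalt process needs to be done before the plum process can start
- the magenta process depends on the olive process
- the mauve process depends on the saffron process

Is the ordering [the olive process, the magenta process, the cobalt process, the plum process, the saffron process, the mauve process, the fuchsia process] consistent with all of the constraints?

Yes

Checking each listed constraint against this order: for instance, the olive process is in position 1 and the fuchsia process in position 7, so that constraint holds — and the remaining constraints check out the same way.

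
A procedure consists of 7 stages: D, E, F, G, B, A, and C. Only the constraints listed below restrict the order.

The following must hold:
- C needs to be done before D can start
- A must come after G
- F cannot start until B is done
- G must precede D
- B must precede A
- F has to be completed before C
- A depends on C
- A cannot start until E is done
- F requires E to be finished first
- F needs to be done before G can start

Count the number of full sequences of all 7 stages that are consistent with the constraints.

8

The stages with no prerequisites are E, B; any of them can be placed first.
Systematically extending each partial ordering one stage at a time and counting, there are 8 complete orderings.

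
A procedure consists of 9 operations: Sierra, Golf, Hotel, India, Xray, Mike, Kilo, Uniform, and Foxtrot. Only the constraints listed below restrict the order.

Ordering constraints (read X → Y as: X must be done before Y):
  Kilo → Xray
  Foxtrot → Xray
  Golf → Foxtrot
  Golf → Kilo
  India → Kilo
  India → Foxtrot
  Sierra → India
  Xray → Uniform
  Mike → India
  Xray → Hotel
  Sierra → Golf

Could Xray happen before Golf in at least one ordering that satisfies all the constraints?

No

Following Golf → Foxtrot → Xray, Golf must precede Xray in every valid ordering.
Hence Xray can never be scheduled before Golf.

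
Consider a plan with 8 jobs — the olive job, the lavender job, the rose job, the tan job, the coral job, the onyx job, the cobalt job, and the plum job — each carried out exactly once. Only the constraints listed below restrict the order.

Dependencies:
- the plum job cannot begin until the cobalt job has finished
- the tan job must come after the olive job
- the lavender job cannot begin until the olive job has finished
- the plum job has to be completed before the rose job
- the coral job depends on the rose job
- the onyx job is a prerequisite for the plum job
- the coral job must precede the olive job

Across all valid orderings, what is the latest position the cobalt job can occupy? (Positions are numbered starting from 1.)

Every job that must follow the cobalt job has to come after it. Tracing all chains starting from the cobalt job, those jobs are: the olive job, the lavender job, the rose job, the tan job, the coral job, the plum job — 6 in total.
So at least 6 jobs follow the cobalt job, putting the cobalt job no later than position 2. That position is achievable by scheduling everything else first.

2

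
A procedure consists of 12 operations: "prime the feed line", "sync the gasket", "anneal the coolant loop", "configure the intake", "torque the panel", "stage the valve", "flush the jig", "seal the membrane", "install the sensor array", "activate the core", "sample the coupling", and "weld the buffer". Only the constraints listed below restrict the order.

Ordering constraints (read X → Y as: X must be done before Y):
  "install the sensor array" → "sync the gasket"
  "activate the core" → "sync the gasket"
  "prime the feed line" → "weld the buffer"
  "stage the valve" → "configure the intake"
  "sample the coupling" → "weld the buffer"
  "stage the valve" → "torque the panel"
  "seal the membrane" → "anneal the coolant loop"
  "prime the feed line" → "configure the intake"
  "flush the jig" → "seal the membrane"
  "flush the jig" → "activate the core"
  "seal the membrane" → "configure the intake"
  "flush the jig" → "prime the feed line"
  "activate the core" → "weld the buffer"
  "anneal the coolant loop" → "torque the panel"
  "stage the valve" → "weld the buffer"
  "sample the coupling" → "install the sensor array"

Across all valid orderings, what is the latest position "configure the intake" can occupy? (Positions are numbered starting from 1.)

12

Nothing depends on "configure the intake", so it can be the final operation, position 12.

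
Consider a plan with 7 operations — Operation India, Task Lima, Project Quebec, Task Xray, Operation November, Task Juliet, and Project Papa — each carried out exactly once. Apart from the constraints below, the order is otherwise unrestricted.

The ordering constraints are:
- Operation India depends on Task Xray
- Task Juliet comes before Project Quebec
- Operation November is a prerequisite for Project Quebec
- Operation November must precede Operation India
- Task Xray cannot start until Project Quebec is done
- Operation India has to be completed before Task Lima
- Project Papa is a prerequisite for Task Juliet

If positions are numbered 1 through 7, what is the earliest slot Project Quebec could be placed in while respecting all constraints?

The operations that are forced before Project Quebec, directly or transitively, are Operation November, Task Juliet, Project Papa. That's 3 operations.
So at minimum 3 operations come before Project Quebec, putting Project Quebec no earlier than position 4. That position is achievable by scheduling exactly those predecessors first.

4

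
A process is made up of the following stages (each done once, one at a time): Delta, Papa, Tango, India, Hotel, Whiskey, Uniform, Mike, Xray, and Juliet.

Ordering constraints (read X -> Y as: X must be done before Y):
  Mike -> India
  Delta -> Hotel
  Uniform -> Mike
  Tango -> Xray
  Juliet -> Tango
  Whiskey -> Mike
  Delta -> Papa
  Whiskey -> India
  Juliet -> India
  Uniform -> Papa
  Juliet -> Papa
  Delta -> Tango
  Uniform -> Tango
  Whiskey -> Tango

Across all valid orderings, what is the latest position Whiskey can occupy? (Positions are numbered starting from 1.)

Every stage that must follow Whiskey has to come after it. Tracing all chains starting from Whiskey, those stages are: Tango, India, Mike, Xray — 4 in total.
So at least 4 stages follow Whiskey, putting Whiskey no later than position 6. That position is achievable by scheduling everything else first.

6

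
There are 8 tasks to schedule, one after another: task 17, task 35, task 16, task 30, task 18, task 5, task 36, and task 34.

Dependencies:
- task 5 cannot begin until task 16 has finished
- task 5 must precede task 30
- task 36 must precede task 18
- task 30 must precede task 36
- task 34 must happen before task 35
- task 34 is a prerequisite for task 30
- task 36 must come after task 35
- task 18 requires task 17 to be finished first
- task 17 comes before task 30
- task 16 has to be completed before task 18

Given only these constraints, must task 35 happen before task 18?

There is a constraint chain task 35 → task 36 → task 18.
That forces task 35 before task 18 in every valid schedule.

Yes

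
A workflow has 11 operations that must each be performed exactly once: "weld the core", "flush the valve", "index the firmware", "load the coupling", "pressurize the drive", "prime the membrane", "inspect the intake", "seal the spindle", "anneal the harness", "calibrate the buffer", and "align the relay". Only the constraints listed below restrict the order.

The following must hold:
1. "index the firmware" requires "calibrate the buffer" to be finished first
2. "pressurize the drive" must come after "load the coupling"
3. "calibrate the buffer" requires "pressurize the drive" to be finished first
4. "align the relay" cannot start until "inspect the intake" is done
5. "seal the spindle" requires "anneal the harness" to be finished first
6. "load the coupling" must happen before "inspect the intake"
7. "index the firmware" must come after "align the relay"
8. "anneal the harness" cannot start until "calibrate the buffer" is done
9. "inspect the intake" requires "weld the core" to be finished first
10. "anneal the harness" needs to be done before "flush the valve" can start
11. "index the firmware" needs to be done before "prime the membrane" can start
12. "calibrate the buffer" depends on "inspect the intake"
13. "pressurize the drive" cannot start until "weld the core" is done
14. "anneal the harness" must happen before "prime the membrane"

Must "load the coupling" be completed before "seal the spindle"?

Yes

Chaining the stated constraints: "load the coupling" → "pressurize the drive" → "calibrate the buffer" → "anneal the harness" → "seal the spindle".
That forces "load the coupling" before "seal the spindle" in every valid schedule.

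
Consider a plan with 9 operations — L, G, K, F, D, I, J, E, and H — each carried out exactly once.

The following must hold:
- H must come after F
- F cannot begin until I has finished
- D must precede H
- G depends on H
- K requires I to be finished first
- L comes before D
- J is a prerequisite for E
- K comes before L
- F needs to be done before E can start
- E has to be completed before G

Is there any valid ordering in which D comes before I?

There is a dependency chain I → K → L → D, so D always comes after I.
Hence D can never be scheduled before I.

No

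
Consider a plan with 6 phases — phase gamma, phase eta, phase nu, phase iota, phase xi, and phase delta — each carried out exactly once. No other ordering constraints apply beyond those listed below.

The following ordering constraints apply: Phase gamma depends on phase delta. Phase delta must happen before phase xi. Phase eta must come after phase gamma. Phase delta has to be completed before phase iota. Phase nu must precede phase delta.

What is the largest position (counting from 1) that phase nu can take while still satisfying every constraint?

Every phase that must follow phase nu has to come after it. Tracing all chains starting from phase nu, those phases are: phase gamma, phase eta, phase iota, phase xi, phase delta — 5 in total.
So at least 5 phases follow phase nu, putting phase nu no later than position 1. That position is achievable by scheduling everything else first.

1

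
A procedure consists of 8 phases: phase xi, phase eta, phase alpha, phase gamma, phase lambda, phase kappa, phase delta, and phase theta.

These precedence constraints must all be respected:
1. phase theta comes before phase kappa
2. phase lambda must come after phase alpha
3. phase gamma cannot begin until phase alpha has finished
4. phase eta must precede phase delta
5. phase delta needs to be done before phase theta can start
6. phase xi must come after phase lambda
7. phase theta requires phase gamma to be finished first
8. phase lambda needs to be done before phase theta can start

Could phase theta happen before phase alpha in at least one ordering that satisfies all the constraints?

No

Following phase alpha → phase gamma → phase theta, phase alpha must precede phase theta in every valid ordering.
So no valid ordering can have phase theta before phase alpha.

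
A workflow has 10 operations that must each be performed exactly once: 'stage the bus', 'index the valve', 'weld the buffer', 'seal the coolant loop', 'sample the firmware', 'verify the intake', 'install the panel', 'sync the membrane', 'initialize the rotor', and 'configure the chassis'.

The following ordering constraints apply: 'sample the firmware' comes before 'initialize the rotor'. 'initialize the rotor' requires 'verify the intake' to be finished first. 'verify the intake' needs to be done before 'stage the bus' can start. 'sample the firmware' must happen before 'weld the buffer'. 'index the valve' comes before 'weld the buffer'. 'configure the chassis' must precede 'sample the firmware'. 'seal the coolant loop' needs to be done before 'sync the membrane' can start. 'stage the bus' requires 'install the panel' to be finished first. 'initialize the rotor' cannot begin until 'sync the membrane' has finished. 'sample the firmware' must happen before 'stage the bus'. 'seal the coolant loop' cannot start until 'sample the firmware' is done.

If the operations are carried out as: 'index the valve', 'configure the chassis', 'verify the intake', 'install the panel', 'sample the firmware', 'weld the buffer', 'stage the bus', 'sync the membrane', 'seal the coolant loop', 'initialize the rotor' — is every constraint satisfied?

In the proposed order, 'sync the membrane' appears before 'seal the coolant loop'.
But one of the constraints requires 'seal the coolant loop' before 'sync the membrane', so this ordering violates it.

No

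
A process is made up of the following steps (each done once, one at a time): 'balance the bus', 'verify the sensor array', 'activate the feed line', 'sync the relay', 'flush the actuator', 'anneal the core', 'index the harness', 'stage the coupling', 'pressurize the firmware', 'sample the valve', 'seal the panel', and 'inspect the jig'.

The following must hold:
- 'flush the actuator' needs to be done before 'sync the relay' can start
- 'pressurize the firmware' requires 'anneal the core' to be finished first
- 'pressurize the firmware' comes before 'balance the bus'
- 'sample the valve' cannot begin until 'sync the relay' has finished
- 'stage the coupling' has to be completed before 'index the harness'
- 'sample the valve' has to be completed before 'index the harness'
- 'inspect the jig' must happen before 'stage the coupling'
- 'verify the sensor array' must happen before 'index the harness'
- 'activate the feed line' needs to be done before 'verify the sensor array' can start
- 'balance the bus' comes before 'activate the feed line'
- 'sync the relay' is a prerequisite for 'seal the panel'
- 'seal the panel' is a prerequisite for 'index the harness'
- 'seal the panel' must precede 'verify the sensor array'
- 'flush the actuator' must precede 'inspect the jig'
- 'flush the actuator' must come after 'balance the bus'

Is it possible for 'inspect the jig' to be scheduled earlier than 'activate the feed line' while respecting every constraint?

No chain of constraints runs from 'activate the feed line' to 'inspect the jig', so 'activate the feed line' is not required to come first.
So a valid ordering placing 'inspect the jig' earlier than 'activate the feed line' exists.

Yes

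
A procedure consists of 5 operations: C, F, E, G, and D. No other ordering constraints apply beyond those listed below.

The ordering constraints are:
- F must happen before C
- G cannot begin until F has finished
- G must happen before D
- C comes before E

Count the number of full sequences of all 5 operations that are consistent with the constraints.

6

F is the only operation with nothing required before it, so every ordering starts there.
Enumerating by repeatedly choosing an available operation (one whose prerequisites are all placed) gives 6 distinct complete orderings.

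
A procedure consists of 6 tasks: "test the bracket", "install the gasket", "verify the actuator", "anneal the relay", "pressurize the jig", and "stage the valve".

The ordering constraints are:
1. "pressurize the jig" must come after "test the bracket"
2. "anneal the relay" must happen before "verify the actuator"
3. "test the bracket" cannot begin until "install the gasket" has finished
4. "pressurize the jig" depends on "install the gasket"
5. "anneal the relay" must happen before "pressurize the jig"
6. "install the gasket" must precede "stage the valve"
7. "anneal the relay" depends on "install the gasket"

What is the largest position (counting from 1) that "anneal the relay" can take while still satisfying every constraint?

Every task that must follow "anneal the relay" has to come after it. Tracing all chains starting from "anneal the relay", those tasks are: "verify the actuator", "pressurize the jig" — 2 in total.
With 2 mandatory successors out of 6 tasks total, the latest slot for "anneal the relay" is 6−2 = 4, and it's reachable by doing all non-successors before "anneal the relay".

4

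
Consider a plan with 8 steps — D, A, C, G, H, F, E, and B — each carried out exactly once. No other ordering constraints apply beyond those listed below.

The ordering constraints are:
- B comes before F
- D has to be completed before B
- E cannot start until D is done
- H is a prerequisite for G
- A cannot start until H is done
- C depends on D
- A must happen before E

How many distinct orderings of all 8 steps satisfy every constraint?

609

2 steps have no prerequisites (D, H), so any of them could come first.
Systematically extending each partial ordering one step at a time and counting, there are 609 complete orderings.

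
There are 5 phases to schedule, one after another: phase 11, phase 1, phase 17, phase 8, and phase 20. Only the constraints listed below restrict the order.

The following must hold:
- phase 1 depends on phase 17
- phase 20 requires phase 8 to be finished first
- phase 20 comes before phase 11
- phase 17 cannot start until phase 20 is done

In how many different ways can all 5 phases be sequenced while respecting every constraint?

3

Phase 8 is the only phase with nothing required before it, so every ordering starts there.
Enumerating by repeatedly choosing an available phase (one whose prerequisites are all placed) gives 3 distinct complete orderings.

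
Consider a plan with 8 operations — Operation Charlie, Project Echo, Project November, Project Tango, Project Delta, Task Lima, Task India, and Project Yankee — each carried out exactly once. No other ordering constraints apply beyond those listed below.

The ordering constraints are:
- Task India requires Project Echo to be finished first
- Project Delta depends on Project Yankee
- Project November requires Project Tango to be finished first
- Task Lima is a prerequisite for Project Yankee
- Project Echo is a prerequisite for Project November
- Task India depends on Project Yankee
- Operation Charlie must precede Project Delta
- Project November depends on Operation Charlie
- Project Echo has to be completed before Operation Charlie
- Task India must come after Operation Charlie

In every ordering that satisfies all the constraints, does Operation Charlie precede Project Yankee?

Operation Charlie and Project Yankee are not related by any chain of constraints.
There exist valid orderings with Project Yankee before Operation Charlie, so Operation Charlie is not required to come first.

No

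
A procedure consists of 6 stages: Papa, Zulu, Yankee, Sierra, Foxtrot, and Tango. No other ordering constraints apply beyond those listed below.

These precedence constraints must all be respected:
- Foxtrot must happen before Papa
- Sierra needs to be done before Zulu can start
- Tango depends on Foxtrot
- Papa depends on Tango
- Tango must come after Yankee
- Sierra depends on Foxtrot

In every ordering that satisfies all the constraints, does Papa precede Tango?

The constraints actually force Tango before Papa (via Tango → Papa), not the other way around.
So Papa never precedes Tango.

No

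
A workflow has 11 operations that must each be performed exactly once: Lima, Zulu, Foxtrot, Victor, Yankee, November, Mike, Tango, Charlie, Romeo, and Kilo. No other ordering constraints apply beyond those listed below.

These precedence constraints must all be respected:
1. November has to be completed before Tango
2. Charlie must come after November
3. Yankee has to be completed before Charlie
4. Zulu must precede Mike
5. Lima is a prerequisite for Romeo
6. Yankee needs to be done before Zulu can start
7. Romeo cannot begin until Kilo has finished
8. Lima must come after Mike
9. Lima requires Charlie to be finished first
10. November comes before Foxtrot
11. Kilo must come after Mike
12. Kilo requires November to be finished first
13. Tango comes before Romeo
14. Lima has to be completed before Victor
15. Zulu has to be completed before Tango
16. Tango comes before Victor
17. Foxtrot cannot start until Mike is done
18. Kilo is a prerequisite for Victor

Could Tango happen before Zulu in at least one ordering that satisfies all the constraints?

The constraints give a chain Zulu → Tango, which forces Zulu before Tango.
So no valid ordering can have Tango before Zulu.

No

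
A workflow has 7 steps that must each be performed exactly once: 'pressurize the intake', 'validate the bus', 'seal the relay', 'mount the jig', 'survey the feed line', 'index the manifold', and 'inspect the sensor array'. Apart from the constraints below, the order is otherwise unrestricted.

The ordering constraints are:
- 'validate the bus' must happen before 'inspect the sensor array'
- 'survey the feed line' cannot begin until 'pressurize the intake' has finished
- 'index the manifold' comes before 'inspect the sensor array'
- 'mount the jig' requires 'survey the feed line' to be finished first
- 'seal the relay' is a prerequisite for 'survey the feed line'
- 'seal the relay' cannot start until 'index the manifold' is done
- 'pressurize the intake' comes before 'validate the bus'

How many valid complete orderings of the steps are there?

The steps with no prerequisites are 'pressurize the intake', 'index the manifold'; any of them can be placed first.
Counting all ways to extend the partial order to a total order gives 30.

30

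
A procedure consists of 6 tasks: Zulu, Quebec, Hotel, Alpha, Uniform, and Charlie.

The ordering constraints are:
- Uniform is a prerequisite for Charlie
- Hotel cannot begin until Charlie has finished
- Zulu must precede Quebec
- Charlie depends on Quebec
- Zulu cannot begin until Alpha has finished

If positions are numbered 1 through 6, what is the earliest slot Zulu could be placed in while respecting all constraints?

2

The only task forced before Zulu (directly or transitively) is Alpha.
With 1 mandatory predecessor, the earliest Zulu can sit is position 1+1 = 2, and placing just that one first achieves it.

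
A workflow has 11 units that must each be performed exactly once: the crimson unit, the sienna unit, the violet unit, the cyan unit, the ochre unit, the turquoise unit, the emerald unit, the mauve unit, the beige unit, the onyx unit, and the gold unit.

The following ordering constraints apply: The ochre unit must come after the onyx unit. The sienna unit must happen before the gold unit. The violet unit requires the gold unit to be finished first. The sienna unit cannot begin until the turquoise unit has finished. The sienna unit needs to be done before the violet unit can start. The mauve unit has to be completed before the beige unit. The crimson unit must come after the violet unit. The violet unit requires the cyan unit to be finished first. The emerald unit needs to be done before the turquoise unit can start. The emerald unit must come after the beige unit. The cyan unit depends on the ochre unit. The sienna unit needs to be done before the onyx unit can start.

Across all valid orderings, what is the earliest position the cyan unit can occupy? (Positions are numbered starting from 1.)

8

Working backwards through the constraints from the cyan unit, its full set of required predecessors is the sienna unit, the ochre unit, the turquoise unit, the emerald unit, the mauve unit, the beige unit, the onyx unit — 7 of them.
So at minimum 7 units come before the cyan unit, putting the cyan unit no earlier than position 8. That position is achievable by scheduling exactly those predecessors first.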